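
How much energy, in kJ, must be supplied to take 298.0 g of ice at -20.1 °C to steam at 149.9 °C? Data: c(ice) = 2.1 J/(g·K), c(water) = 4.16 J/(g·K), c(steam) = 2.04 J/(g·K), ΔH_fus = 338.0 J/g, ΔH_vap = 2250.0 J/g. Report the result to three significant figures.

q = 938 kJ

q1 (heat ice -20.1→0.0 °C): 298.0 × 2.1 × 20.1 = 12579 J
q2 (melt at 0 °C): 298.0 × 338.0 = 100724 J
q3 (heat water 0.0→100.0 °C): 298.0 × 4.16 × 100.0 = 123968 J
q4 (vaporize at 100 °C): 298.0 × 2250.0 = 670500 J
q5 (heat steam 100.0→149.9 °C): 298.0 × 2.04 × 49.9 = 30335 J
Total: 12579 + 100724 + 123968 + 670500 + 30335 = 938106 J = 938 kJ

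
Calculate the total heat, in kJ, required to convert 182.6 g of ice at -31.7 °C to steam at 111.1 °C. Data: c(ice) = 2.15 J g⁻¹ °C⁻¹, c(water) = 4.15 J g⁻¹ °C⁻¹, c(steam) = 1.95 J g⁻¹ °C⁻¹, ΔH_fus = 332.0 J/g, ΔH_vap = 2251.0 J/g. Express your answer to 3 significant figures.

q1 (heat ice -31.7→0.0 °C): 182.6 × 2.15 × 31.7 = 12445 J
q2 (melt at 0 °C): 182.6 × 332.0 = 60623 J
q3 (heat water 0.0→100.0 °C): 182.6 × 4.15 × 100.0 = 75779 J
q4 (vaporize at 100 °C): 182.6 × 2251.0 = 411033 J
q5 (heat steam 100.0→111.1 °C): 182.6 × 1.95 × 11.1 = 3952 J
Total: 12445 + 60623 + 75779 + 411033 + 3952 = 563832 J = 564 kJ

q = 564 kJ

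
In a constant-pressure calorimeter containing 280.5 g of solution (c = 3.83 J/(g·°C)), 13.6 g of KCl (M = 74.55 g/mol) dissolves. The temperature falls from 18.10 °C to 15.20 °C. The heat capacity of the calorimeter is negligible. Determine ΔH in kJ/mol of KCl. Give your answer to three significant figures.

|ΔT| = |15.20 − 18.10| = 2.90 °C
|q_surr| = (280.5 × 3.83) × 2.90 = 1074.315 × 2.90 = 3116 J
n(KCl) = 13.6 / 74.55 = 0.1824 mol
Temperature fell, so q_rxn = +|q_surr| = 3.116 kJ
ΔH = q_rxn / n = 17.08 kJ/mol

ΔH = 17.1 kJ/mol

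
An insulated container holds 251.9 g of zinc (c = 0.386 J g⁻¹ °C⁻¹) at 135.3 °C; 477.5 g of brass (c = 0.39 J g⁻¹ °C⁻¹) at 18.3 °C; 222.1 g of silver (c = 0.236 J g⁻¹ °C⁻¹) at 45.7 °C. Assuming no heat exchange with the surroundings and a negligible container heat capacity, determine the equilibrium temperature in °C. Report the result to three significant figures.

Σ mᵢcᵢ(T − Tᵢ) = 0  ⇒  T = Σ mᵢcᵢTᵢ / Σ mᵢcᵢ
Σ mᵢcᵢ = 251.9×0.386 + 477.5×0.39 + 222.1×0.236 = 335.8740
Σ mᵢcᵢTᵢ = 97.2334×135.3 + 186.225×18.3 + 52.4156×45.7 = 18959
T = 18959 / 335.8740 = 56.447 °C

T_f = 56.4 °C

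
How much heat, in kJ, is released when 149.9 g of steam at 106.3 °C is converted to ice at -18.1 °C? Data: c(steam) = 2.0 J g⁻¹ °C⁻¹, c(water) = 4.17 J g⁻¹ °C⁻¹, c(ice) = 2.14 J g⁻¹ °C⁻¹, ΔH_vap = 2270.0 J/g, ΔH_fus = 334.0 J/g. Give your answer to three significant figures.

q = 461 kJ

q1 (cool steam 106.3→100 °C): 149.9 × 2.0 × 6.3 = 1889 J
q2 (condense at 100 °C): 149.9 × 2270.0 = 340273 J
q3 (cool water 100→0 °C): 149.9 × 4.17 × 100.0 = 62508 J
q4 (freeze at 0 °C): 149.9 × 334.0 = 50067 J
q5 (cool ice 0→-18.1 °C): 149.9 × 2.14 × 18.1 = 5806 J
Total: 1889 + 340273 + 62508 + 50067 + 5806 = 460543 J = 461 kJ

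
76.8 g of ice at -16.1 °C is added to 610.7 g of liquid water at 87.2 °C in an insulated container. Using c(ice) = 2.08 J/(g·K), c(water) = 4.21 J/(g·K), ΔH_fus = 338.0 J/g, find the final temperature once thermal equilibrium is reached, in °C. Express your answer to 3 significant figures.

Heat to bring ice to 0 °C and melt it: q₁ = 76.8×2.08×16.1 + 76.8×338.0 = 28530 J
Heat the water can supply cooling to 0 °C: 610.7×4.21×87.2 = 224195 J > q₁, so all ice melts.
Energy balance: 610.7×4.21×(87.2 − T) = 28530 + 76.8×4.21×(T − 0)
2571.047(87.2 − T) = 28530 + 323.328 T
224195 − 28530 = 2894.375 T
T = 195665 / 2894.375 = 67.60 °C

T_f = 67.6 °C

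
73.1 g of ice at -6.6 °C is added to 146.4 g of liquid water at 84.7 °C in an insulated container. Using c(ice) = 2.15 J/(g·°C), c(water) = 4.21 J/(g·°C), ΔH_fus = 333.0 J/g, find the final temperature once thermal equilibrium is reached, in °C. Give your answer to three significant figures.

Heat to bring ice to 0 °C and melt it: q₁ = 73.1×2.15×6.6 + 73.1×333.0 = 25380 J
Heat the water can supply cooling to 0 °C: 146.4×4.21×84.7 = 52204.3 J > q₁, so all ice melts.
Energy balance: 146.4×4.21×(84.7 − T) = 25380 + 73.1×4.21×(T − 0)
616.344(84.7 − T) = 25380 + 307.751 T
52204.3 − 25380 = 924.095 T
T = 26824.3 / 924.095 = 29.03 °C

T_f = 29.0 °C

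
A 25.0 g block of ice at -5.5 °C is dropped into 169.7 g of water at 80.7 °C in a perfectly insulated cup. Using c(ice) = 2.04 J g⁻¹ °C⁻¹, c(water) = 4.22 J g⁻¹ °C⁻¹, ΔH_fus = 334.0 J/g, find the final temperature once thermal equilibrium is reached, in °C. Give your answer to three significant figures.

T_f = 59.8 °C

Heat to bring ice to 0 °C and melt it: q₁ = 25.0×2.04×5.5 + 25.0×334.0 = 8630.5 J
Heat the water can supply cooling to 0 °C: 169.7×4.22×80.7 = 57792.0 J > q₁, so all ice melts.
Energy balance: 169.7×4.22×(80.7 − T) = 8630.5 + 25.0×4.22×(T − 0)
716.134(80.7 − T) = 8630.5 + 105.5 T
57792.0 − 8630.5 = 821.634 T
T = 49161.5 / 821.634 = 59.83 °C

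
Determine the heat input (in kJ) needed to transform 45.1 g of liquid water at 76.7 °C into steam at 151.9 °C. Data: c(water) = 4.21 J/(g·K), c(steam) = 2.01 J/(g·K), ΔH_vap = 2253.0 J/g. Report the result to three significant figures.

q1 (heat water 76.7→100.0 °C): 45.1 × 4.21 × 23.3 = 4424 J
q2 (vaporize at 100 °C): 45.1 × 2253.0 = 101610 J
q3 (heat steam 100.0→151.9 °C): 45.1 × 2.01 × 51.9 = 4705 J
Total: 4424 + 101610 + 4705 = 110739 J = 111 kJ

q = 111 kJ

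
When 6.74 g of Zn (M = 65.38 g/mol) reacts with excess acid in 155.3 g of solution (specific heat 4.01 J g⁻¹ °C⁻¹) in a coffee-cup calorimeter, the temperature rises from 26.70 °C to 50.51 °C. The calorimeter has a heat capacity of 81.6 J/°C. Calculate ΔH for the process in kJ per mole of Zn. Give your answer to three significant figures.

ΔH = -163 kJ/mol

|ΔT| = |50.51 − 26.70| = 23.81 °C
|q_surr| = (155.3 × 4.01 + 81.6) × 23.81 = 704.353 × 23.81 = 16770 J
n(Zn) = 6.74 / 65.38 = 0.1031 mol
Temperature rose, so q_rxn = −|q_surr| = -16.77 kJ
ΔH = q_rxn / n = -162.7 kJ/mol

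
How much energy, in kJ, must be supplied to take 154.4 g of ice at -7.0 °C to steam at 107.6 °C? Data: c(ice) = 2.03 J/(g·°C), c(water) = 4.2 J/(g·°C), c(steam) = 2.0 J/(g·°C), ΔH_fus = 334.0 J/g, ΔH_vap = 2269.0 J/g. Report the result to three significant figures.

q = 471 kJ

q1 (heat ice -7.0→0.0 °C): 154.4 × 2.03 × 7.0 = 2194 J
q2 (melt at 0 °C): 154.4 × 334.0 = 51570 J
q3 (heat water 0.0→100.0 °C): 154.4 × 4.2 × 100.0 = 64848 J
q4 (vaporize at 100 °C): 154.4 × 2269.0 = 350334 J
q5 (heat steam 100.0→107.6 °C): 154.4 × 2.0 × 7.6 = 2347 J
Total: 2194 + 51570 + 64848 + 350334 + 2347 = 471293 J = 471 kJ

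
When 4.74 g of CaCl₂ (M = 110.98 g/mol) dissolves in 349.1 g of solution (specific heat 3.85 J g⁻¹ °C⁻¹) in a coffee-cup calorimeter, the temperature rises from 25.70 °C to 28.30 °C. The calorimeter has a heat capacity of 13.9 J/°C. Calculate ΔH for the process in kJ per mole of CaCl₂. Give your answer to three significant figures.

|ΔT| = |28.30 − 25.70| = 2.60 °C
|q_surr| = (349.1 × 3.85 + 13.9) × 2.60 = 1357.935 × 2.60 = 3531 J
n(CaCl₂) = 4.74 / 110.98 = 0.04271 mol
Temperature rose, so q_rxn = −|q_surr| = -3.531 kJ
ΔH = q_rxn / n = -82.67 kJ/mol

ΔH = -82.7 kJ/mol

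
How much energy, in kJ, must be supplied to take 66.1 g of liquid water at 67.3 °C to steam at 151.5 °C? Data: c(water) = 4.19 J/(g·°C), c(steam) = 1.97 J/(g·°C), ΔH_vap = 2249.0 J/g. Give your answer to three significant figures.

q = 164 kJ

q1 (heat water 67.3→100.0 °C): 66.1 × 4.19 × 32.7 = 9057 J
q2 (vaporize at 100 °C): 66.1 × 2249.0 = 148659 J
q3 (heat steam 100.0→151.5 °C): 66.1 × 1.97 × 51.5 = 6706 J
Total: 9057 + 148659 + 6706 = 164422 J = 164 kJ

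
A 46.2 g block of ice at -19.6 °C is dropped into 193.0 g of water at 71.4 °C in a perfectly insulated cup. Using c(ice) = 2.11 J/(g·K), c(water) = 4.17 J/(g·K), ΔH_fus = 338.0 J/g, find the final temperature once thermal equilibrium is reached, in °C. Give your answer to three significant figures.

Heat to bring ice to 0 °C and melt it: q₁ = 46.2×2.11×19.6 + 46.2×338.0 = 17526 J
Heat the water can supply cooling to 0 °C: 193.0×4.17×71.4 = 57463.4 J > q₁, so all ice melts.
Energy balance: 193.0×4.17×(71.4 − T) = 17526 + 46.2×4.17×(T − 0)
804.81(71.4 − T) = 17526 + 192.654 T
57463.4 − 17526 = 997.464 T
T = 39937.4 / 997.464 = 40.04 °C

T_f = 40.0 °C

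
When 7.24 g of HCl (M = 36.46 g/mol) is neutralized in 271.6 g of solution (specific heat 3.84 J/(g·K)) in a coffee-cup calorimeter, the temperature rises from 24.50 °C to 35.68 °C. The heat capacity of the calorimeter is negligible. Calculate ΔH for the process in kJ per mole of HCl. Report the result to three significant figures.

ΔH = -58.7 kJ/mol

|ΔT| = |35.68 − 24.50| = 11.18 °C
|q_surr| = (271.6 × 3.84) × 11.18 = 1042.944 × 11.18 = 11660 J
n(HCl) = 7.24 / 36.46 = 0.1986 mol
Temperature rose, so q_rxn = −|q_surr| = -11.66 kJ
ΔH = q_rxn / n = -58.71 kJ/mol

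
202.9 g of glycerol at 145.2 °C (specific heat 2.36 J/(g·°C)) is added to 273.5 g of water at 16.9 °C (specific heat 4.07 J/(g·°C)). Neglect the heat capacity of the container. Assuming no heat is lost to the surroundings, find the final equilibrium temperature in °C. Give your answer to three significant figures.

T_f = 55.5 °C

Heat lost by glycerol = heat gained by water.
(202.9)(2.36)(145.2 − T) = (273.5)(4.07)(T − 16.9)
478.844 (145.2 − T) = 1113.145 (T − 16.9)
69528 − 478.844 T = 1113.145 T − 18812
88340 = 1591.989 T
T = 55.49 °C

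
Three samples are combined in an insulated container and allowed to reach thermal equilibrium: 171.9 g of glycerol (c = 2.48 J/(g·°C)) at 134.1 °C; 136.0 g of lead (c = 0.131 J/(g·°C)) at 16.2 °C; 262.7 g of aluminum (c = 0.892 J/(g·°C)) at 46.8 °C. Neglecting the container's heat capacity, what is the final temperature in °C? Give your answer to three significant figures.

Σ mᵢcᵢ(T − Tᵢ) = 0  ⇒  T = Σ mᵢcᵢTᵢ / Σ mᵢcᵢ
Σ mᵢcᵢ = 171.9×2.48 + 136.0×0.131 + 262.7×0.892 = 678.4564
Σ mᵢcᵢTᵢ = 426.312×134.1 + 17.816×16.2 + 234.3284×46.8 = 68424
T = 68424 / 678.4564 = 100.9 °C

T_f = 101 °C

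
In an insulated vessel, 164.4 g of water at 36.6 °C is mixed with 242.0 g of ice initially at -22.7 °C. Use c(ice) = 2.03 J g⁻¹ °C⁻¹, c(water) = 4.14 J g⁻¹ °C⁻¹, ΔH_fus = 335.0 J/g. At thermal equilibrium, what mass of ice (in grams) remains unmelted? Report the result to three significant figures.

Heat to warm all ice to 0 °C: 242.0×2.03×22.7 = 11152 J
Heat released by water cooling to 0 °C: 164.4×4.14×36.6 = 24911 J
24911 J < 11152 + 242.0×335.0 = 92222 J, so not all ice melts; final T = 0 °C.
Heat left for melting: 24911 − 11152 = 13759 J
Mass melted = 13759 / 335.0 = 41.07 g
Ice remaining = 242.0 − 41.07 = 200.93 g

m_ice remaining = 201 g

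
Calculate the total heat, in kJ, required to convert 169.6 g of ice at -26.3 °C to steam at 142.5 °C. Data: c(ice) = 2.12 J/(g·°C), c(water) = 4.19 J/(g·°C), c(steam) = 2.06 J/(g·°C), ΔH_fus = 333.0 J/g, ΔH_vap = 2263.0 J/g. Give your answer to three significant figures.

q = 536 kJ

q1 (heat ice -26.3→0.0 °C): 169.6 × 2.12 × 26.3 = 9456 J
q2 (melt at 0 °C): 169.6 × 333.0 = 56477 J
q3 (heat water 0.0→100.0 °C): 169.6 × 4.19 × 100.0 = 71062 J
q4 (vaporize at 100 °C): 169.6 × 2263.0 = 383805 J
q5 (heat steam 100.0→142.5 °C): 169.6 × 2.06 × 42.5 = 14848 J
Total: 9456 + 56477 + 71062 + 383805 + 14848 = 535648 J = 536 kJ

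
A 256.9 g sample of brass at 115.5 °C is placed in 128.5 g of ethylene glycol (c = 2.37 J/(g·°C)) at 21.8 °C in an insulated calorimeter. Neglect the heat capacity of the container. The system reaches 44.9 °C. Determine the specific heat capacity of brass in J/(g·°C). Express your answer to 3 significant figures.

c = 0.388 J/(g·°C)

q_gained = (128.5 × 2.37) × (44.9 − 21.8) = 7035 J
q_lost = 256.9 × c × (115.5 − 44.9) = 18137.14 c
Set equal: c = 7035 / 18137.14 = 0.388 J/(g·°C)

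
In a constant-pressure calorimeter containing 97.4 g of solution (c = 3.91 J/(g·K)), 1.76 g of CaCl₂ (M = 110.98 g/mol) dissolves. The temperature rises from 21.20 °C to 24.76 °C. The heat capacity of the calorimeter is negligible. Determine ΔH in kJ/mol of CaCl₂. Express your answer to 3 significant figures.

ΔH = -85.5 kJ/mol

|ΔT| = |24.76 − 21.20| = 3.56 °C
|q_surr| = (97.4 × 3.91) × 3.56 = 380.834 × 3.56 = 1356 J
n(CaCl₂) = 1.76 / 110.98 = 0.01586 mol
Temperature rose, so q_rxn = −|q_surr| = -1.356 kJ
ΔH = q_rxn / n = -85.50 kJ/mol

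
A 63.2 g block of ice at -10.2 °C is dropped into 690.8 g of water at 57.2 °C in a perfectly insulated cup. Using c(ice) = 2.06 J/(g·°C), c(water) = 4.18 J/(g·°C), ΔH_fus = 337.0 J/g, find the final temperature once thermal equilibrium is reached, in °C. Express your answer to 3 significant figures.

T_f = 45.2 °C

Heat to bring ice to 0 °C and melt it: q₁ = 63.2×2.06×10.2 + 63.2×337.0 = 22626 J
Heat the water can supply cooling to 0 °C: 690.8×4.18×57.2 = 165168 J > q₁, so all ice melts.
Energy balance: 690.8×4.18×(57.2 − T) = 22626 + 63.2×4.18×(T − 0)
2887.544(57.2 − T) = 22626 + 264.176 T
165168 − 22626 = 3151.720 T
T = 142542 / 3151.720 = 45.23 °C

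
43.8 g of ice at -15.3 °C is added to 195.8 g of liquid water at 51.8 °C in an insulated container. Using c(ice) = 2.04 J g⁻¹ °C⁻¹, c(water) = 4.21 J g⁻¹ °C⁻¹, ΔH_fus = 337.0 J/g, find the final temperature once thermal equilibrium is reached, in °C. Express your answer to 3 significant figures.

Heat to bring ice to 0 °C and melt it: q₁ = 43.8×2.04×15.3 + 43.8×337.0 = 16128 J
Heat the water can supply cooling to 0 °C: 195.8×4.21×51.8 = 42699.7 J > q₁, so all ice melts.
Energy balance: 195.8×4.21×(51.8 − T) = 16128 + 43.8×4.21×(T − 0)
824.318(51.8 − T) = 16128 + 184.398 T
42699.7 − 16128 = 1008.716 T
T = 26571.7 / 1008.716 = 26.34 °C

T_f = 26.3 °C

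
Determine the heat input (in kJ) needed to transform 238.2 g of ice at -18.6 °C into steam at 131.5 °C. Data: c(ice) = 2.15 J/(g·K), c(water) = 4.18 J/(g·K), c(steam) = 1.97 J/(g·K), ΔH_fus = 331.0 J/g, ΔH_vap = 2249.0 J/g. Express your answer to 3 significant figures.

q1 (heat ice -18.6→0.0 °C): 238.2 × 2.15 × 18.6 = 9526 J
q2 (melt at 0 °C): 238.2 × 331.0 = 78844 J
q3 (heat water 0.0→100.0 °C): 238.2 × 4.18 × 100.0 = 99568 J
q4 (vaporize at 100 °C): 238.2 × 2249.0 = 535712 J
q5 (heat steam 100.0→131.5 °C): 238.2 × 1.97 × 31.5 = 14782 J
Total: 9526 + 78844 + 99568 + 535712 + 14782 = 738432 J = 738 kJ

q = 738 kJ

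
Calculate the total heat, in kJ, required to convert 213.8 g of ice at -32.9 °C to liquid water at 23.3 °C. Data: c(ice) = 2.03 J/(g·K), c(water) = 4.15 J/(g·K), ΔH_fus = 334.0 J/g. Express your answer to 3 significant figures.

q = 106 kJ

q1 (heat ice -32.9→0.0 °C): 213.8 × 2.03 × 32.9 = 14279 J
q2 (melt at 0 °C): 213.8 × 334.0 = 71409 J
q3 (heat water 0.0→23.3 °C): 213.8 × 4.15 × 23.3 = 20673 J
Total: 14279 + 71409 + 20673 = 106361 J = 106 kJ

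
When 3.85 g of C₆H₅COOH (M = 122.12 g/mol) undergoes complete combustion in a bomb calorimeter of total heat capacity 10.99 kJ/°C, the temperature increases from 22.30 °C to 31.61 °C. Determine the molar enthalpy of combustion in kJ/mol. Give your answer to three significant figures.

ΔT = 31.61 − 22.30 = 9.31 °C
q_cal = C_cal × ΔT = 10.99 × 9.31 = 102.3169 kJ
n = 3.85 / 122.12 = 0.03153 mol
q_rxn = −q_cal = -102.3169 kJ
ΔH = -102.3169 / 0.03153 = -3245 kJ/mol

ΔH = -3250 kJ/mol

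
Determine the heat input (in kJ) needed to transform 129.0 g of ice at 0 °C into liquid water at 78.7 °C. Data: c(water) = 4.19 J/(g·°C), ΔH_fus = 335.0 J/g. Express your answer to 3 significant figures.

q = 85.8 kJ

q1 (melt at 0 °C): 129.0 × 335.0 = 43215 J
q2 (heat water 0.0→78.7 °C): 129.0 × 4.19 × 78.7 = 42538 J
Total: 43215 + 42538 = 85753 J = 85.8 kJ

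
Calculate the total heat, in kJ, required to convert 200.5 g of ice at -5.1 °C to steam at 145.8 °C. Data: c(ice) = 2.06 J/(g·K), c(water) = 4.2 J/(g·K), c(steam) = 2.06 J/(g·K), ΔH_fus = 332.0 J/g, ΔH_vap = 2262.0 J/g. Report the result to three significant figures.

q = 625 kJ

q1 (heat ice -5.1→0.0 °C): 200.5 × 2.06 × 5.1 = 2106 J
q2 (melt at 0 °C): 200.5 × 332.0 = 66566 J
q3 (heat water 0.0→100.0 °C): 200.5 × 4.2 × 100.0 = 84210 J
q4 (vaporize at 100 °C): 200.5 × 2262.0 = 453531 J
q5 (heat steam 100.0→145.8 °C): 200.5 × 2.06 × 45.8 = 18917 J
Total: 2106 + 66566 + 84210 + 453531 + 18917 = 625330 J = 625 kJ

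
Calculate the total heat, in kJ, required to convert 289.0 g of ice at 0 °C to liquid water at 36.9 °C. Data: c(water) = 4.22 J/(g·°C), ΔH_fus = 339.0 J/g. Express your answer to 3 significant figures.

q = 143 kJ

q1 (melt at 0 °C): 289.0 × 339.0 = 97971 J
q2 (heat water 0.0→36.9 °C): 289.0 × 4.22 × 36.9 = 45003 J
Total: 97971 + 45003 = 142974 J = 143 kJ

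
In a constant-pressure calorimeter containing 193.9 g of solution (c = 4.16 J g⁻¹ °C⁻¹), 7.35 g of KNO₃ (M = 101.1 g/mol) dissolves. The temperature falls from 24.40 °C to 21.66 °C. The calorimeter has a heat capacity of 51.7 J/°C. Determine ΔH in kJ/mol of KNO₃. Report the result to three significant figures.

ΔH = 32.3 kJ/mol

|ΔT| = |21.66 − 24.40| = 2.74 °C
|q_surr| = (193.9 × 4.16 + 51.7) × 2.74 = 858.324 × 2.74 = 2351.8 J
n(KNO₃) = 7.35 / 101.1 = 0.072700 mol
Temperature fell, so q_rxn = +|q_surr| = 2.3518 kJ
ΔH = q_rxn / n = 32.349 kJ/mol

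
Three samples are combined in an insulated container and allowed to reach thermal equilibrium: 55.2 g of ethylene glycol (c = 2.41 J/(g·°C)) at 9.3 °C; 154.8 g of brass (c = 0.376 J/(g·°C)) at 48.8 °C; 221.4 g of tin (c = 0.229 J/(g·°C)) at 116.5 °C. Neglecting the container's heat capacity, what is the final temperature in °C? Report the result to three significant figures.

Σ mᵢcᵢ(T − Tᵢ) = 0  ⇒  T = Σ mᵢcᵢTᵢ / Σ mᵢcᵢ
Σ mᵢcᵢ = 55.2×2.41 + 154.8×0.376 + 221.4×0.229 = 241.9374
Σ mᵢcᵢTᵢ = 133.032×9.3 + 58.2048×48.8 + 50.7006×116.5 = 9984.2
T = 9984.2 / 241.9374 = 41.27 °C

T_f = 41.3 °C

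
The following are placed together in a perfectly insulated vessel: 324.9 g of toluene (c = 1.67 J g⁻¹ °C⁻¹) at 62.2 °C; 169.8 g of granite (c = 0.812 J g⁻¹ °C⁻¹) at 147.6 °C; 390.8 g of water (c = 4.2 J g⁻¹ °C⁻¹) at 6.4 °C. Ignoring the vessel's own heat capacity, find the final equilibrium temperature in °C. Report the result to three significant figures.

Σ mᵢcᵢ(T − Tᵢ) = 0  ⇒  T = Σ mᵢcᵢTᵢ / Σ mᵢcᵢ
Σ mᵢcᵢ = 324.9×1.67 + 169.8×0.812 + 390.8×4.2 = 2321.8206
Σ mᵢcᵢTᵢ = 542.583×62.2 + 137.8776×147.6 + 1641.36×6.4 = 64604
T = 64604 / 2321.8206 = 27.82 °C

T_f = 27.8 °C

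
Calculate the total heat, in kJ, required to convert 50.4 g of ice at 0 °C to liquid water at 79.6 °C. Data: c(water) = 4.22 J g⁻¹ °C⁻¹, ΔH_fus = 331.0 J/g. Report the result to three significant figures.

q1 (melt at 0 °C): 50.4 × 331.0 = 16682 J
q2 (heat water 0.0→79.6 °C): 50.4 × 4.22 × 79.6 = 16930 J
Total: 16682 + 16930 = 33612 J = 33.6 kJ

q = 33.6 kJ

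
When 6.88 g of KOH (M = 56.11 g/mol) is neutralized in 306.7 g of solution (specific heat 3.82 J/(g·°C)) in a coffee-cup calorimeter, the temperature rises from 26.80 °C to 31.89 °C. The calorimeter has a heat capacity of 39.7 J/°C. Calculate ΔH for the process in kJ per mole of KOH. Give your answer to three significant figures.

ΔH = -50.3 kJ/mol

|ΔT| = |31.89 − 26.80| = 5.09 °C
|q_surr| = (306.7 × 3.82 + 39.7) × 5.09 = 1211.294 × 5.09 = 6165 J
n(KOH) = 6.88 / 56.11 = 0.1226 mol
Temperature rose, so q_rxn = −|q_surr| = -6.165 kJ
ΔH = q_rxn / n = -50.29 kJ/mol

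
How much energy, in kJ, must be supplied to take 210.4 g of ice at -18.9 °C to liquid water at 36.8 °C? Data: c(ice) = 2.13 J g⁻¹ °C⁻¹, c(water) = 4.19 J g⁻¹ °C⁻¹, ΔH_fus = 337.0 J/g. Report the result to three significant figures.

q = 112 kJ

q1 (heat ice -18.9→0.0 °C): 210.4 × 2.13 × 18.9 = 8470 J
q2 (melt at 0 °C): 210.4 × 337.0 = 70905 J
q3 (heat water 0.0→36.8 °C): 210.4 × 4.19 × 36.8 = 32442 J
Total: 8470 + 70905 + 32442 = 111817 J = 112 kJ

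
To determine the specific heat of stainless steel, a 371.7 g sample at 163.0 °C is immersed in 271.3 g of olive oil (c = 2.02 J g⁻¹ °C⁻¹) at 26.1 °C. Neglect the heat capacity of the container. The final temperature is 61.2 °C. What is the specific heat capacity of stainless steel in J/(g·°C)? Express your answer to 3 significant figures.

c = 0.508 J/(g·°C)

q_gained = (271.3 × 2.02) × (61.2 − 26.1) = 19240 J
q_lost = 371.7 × c × (163.0 − 61.2) = 37839.06 c
Set equal: c = 19240 / 37839.06 = 0.508 J/(g·°C)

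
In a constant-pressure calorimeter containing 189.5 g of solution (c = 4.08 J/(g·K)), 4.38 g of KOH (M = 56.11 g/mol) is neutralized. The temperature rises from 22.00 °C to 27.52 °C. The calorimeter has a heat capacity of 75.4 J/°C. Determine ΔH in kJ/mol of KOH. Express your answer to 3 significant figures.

|ΔT| = |27.52 − 22.00| = 5.52 °C
|q_surr| = (189.5 × 4.08 + 75.4) × 5.52 = 848.56 × 5.52 = 4684 J
n(KOH) = 4.38 / 56.11 = 0.07806 mol
Temperature rose, so q_rxn = −|q_surr| = -4.684 kJ
ΔH = q_rxn / n = -60.01 kJ/mol

ΔH = -60.0 kJ/mol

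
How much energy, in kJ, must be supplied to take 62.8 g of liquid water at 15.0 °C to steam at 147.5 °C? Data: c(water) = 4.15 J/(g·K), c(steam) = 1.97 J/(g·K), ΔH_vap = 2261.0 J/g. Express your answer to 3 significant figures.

q = 170 kJ

q1 (heat water 15.0→100.0 °C): 62.8 × 4.15 × 85.0 = 22153 J
q2 (vaporize at 100 °C): 62.8 × 2261.0 = 141991 J
q3 (heat steam 100.0→147.5 °C): 62.8 × 1.97 × 47.5 = 5877 J
Total: 22153 + 141991 + 5877 = 170021 J = 170 kJ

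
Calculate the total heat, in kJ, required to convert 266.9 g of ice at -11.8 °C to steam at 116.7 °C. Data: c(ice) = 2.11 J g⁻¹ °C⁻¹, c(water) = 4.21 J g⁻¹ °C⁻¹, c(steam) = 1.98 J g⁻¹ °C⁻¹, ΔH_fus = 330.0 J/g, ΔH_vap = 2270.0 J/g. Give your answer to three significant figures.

q = 822 kJ

q1 (heat ice -11.8→0.0 °C): 266.9 × 2.11 × 11.8 = 6645 J
q2 (melt at 0 °C): 266.9 × 330.0 = 88077 J
q3 (heat water 0.0→100.0 °C): 266.9 × 4.21 × 100.0 = 112365 J
q4 (vaporize at 100 °C): 266.9 × 2270.0 = 605863 J
q5 (heat steam 100.0→116.7 °C): 266.9 × 1.98 × 16.7 = 8825 J
Total: 6645 + 88077 + 112365 + 605863 + 8825 = 821775 J = 822 kJ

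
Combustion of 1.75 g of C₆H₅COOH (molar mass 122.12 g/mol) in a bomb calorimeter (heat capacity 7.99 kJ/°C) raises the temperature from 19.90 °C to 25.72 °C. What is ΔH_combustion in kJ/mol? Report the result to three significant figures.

ΔH = -3250 kJ/mol

ΔT = 25.72 − 19.90 = 5.82 °C
q_cal = C_cal × ΔT = 7.99 × 5.82 = 46.5018 kJ
n = 1.75 / 122.12 = 0.01433 mol
q_rxn = −q_cal = -46.5018 kJ
ΔH = -46.5018 / 0.01433 = -3245 kJ/mol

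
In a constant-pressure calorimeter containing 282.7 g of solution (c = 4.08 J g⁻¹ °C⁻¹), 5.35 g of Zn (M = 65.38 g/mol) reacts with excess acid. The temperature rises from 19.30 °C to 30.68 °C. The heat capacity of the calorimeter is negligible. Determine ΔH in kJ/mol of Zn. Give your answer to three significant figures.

|ΔT| = |30.68 − 19.30| = 11.38 °C
|q_surr| = (282.7 × 4.08) × 11.38 = 1153.416 × 11.38 = 13130 J
n(Zn) = 5.35 / 65.38 = 0.08183 mol
Temperature rose, so q_rxn = −|q_surr| = -13.13 kJ
ΔH = q_rxn / n = -160.45 kJ/mol

ΔH = -160 kJ/mol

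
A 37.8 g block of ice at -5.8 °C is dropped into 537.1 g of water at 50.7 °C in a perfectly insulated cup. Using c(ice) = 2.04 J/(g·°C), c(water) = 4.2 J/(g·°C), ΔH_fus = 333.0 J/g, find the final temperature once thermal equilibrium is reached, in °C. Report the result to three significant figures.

T_f = 42.0 °C

Heat to bring ice to 0 °C and melt it: q₁ = 37.8×2.04×5.8 + 37.8×333.0 = 13035 J
Heat the water can supply cooling to 0 °C: 537.1×4.2×50.7 = 114370 J > q₁, so all ice melts.
Energy balance: 537.1×4.2×(50.7 − T) = 13035 + 37.8×4.2×(T − 0)
2255.82(50.7 − T) = 13035 + 158.76 T
114370 − 13035 = 2414.58 T
T = 101335 / 2414.58 = 41.97 °C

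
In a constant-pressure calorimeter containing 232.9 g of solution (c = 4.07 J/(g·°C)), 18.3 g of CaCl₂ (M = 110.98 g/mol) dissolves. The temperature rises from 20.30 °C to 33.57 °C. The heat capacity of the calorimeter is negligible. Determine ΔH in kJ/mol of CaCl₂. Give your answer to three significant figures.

|ΔT| = |33.57 − 20.30| = 13.27 °C
|q_surr| = (232.9 × 4.07) × 13.27 = 947.903 × 13.27 = 12580 J
n(CaCl₂) = 18.3 / 110.98 = 0.1649 mol
Temperature rose, so q_rxn = −|q_surr| = -12.58 kJ
ΔH = q_rxn / n = -76.29 kJ/mol

ΔH = -76.3 kJ/mol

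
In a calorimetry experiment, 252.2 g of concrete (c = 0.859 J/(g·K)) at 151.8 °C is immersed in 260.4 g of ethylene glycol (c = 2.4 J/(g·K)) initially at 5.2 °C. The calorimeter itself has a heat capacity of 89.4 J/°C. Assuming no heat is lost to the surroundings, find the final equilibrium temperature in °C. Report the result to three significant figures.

Heat lost by concrete = heat gained by ethylene glycol + calorimeter.
(252.2)(0.859)(151.8 − T) = [(260.4)(2.4) + 89.4](T − 5.2)
216.6398 (151.8 − T) = 714.36 (T − 5.2)
32886 − 216.6398 T = 714.36 T − 3714.7
36600.7 = 930.9998 T
T = 39.31 °C

T_f = 39.3 °C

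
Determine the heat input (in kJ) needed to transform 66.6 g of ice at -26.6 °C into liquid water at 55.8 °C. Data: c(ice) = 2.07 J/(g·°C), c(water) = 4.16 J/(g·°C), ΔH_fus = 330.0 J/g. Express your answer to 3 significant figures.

q = 41.1 kJ

q1 (heat ice -26.6→0.0 °C): 66.6 × 2.07 × 26.6 = 3667 J
q2 (melt at 0 °C): 66.6 × 330.0 = 21978 J
q3 (heat water 0.0→55.8 °C): 66.6 × 4.16 × 55.8 = 15460 J
Total: 3667 + 21978 + 15460 = 41105 J = 41.1 kJ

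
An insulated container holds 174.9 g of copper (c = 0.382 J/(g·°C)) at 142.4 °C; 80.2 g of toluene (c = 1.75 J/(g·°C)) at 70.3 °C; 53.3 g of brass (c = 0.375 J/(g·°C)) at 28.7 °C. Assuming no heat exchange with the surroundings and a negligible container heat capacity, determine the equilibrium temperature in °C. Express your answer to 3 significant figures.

T_f = 87.8 °C

Σ mᵢcᵢ(T − Tᵢ) = 0  ⇒  T = Σ mᵢcᵢTᵢ / Σ mᵢcᵢ
Σ mᵢcᵢ = 174.9×0.382 + 80.2×1.75 + 53.3×0.375 = 227.1493
Σ mᵢcᵢTᵢ = 66.8118×142.4 + 140.35×70.3 + 19.9875×28.7 = 19954
T = 19954 / 227.1493 = 87.845 °C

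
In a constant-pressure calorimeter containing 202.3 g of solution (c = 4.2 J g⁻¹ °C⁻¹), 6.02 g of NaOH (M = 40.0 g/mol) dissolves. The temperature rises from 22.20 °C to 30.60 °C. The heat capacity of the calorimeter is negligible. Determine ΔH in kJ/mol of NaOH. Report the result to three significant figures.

|ΔT| = |30.60 − 22.20| = 8.40 °C
|q_surr| = (202.3 × 4.2) × 8.40 = 849.66 × 8.40 = 7137 J
n(NaOH) = 6.02 / 40.0 = 0.1505 mol
Temperature rose, so q_rxn = −|q_surr| = -7.137 kJ
ΔH = q_rxn / n = -47.42 kJ/mol

ΔH = -47.4 kJ/mol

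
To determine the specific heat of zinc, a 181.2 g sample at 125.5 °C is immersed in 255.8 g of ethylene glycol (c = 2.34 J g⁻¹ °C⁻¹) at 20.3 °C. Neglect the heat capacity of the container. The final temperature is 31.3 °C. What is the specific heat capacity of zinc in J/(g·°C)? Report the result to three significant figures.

q_gained = (255.8 × 2.34) × (31.3 − 20.3) = 6584 J
q_lost = 181.2 × c × (125.5 − 31.3) = 17069.04 c
Set equal: c = 6584 / 17069.04 = 0.386 J/(g·°C)

c = 0.386 J/(g·°C)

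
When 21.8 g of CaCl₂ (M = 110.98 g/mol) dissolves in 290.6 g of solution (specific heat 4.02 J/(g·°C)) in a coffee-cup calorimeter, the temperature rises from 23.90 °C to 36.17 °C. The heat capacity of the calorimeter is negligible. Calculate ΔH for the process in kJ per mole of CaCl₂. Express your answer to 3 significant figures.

|ΔT| = |36.17 − 23.90| = 12.27 °C
|q_surr| = (290.6 × 4.02) × 12.27 = 1168.212 × 12.27 = 14330 J
n(CaCl₂) = 21.8 / 110.98 = 0.1964 mol
Temperature rose, so q_rxn = −|q_surr| = -14.33 kJ
ΔH = q_rxn / n = -72.96 kJ/mol

ΔH = -73.0 kJ/mol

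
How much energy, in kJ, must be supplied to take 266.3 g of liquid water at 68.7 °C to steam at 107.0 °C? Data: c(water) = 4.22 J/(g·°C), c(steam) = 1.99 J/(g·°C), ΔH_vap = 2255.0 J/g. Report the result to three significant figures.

q = 639 kJ

q1 (heat water 68.7→100.0 °C): 266.3 × 4.22 × 31.3 = 35175 J
q2 (vaporize at 100 °C): 266.3 × 2255.0 = 600507 J
q3 (heat steam 100.0→107.0 °C): 266.3 × 1.99 × 7.0 = 3710 J
Total: 35175 + 600507 + 3710 = 639392 J = 639 kJ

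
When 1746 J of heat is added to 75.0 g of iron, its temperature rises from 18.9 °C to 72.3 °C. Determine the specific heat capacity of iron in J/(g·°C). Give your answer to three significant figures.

c = q / (m ΔT) = 1746 / (75.0 × 53.4)
c = 1746 / 4005 = 0.436 J/(g·°C)

c = 0.436 J/(g·°C)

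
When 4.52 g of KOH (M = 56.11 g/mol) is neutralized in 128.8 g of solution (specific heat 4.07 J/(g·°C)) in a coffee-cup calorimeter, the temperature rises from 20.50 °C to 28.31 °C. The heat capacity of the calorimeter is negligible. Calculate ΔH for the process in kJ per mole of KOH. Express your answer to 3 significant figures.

|ΔT| = |28.31 − 20.50| = 7.81 °C
|q_surr| = (128.8 × 4.07) × 7.81 = 524.216 × 7.81 = 4094 J
n(KOH) = 4.52 / 56.11 = 0.08056 mol
Temperature rose, so q_rxn = −|q_surr| = -4.094 kJ
ΔH = q_rxn / n = -50.82 kJ/mol

ΔH = -50.8 kJ/mol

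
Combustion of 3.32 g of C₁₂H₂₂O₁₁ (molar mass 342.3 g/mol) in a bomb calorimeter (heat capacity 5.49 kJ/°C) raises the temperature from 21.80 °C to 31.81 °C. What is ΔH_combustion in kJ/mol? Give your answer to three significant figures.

ΔH = -5670 kJ/mol

ΔT = 31.81 − 21.80 = 10.01 °C
q_cal = C_cal × ΔT = 5.49 × 10.01 = 54.9549 kJ
n = 3.32 / 342.3 = 0.009699 mol
q_rxn = −q_cal = -54.9549 kJ
ΔH = -54.9549 / 0.009699 = -5666 kJ/mol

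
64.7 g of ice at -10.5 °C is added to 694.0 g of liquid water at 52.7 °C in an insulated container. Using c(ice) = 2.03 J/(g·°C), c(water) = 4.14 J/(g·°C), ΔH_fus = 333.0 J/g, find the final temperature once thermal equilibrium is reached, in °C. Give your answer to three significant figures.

T_f = 40.9 °C

Heat to bring ice to 0 °C and melt it: q₁ = 64.7×2.03×10.5 + 64.7×333.0 = 22924 J
Heat the water can supply cooling to 0 °C: 694.0×4.14×52.7 = 151416 J > q₁, so all ice melts.
Energy balance: 694.0×4.14×(52.7 − T) = 22924 + 64.7×4.14×(T − 0)
2873.16(52.7 − T) = 22924 + 267.858 T
151416 − 22924 = 3141.018 T
T = 128492 / 3141.018 = 40.91 °C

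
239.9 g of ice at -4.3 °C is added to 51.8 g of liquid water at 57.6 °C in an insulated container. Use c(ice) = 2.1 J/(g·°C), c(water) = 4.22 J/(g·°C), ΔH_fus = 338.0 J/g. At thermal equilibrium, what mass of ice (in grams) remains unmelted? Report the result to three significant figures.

m_ice remaining = 209 g

Heat to warm all ice to 0 °C: 239.9×2.1×4.3 = 2166.3 J
Heat released by water cooling to 0 °C: 51.8×4.22×57.6 = 12591 J
12591 J < 2166.3 + 239.9×338.0 = 83252.5 J, so not all ice melts; final T = 0 °C.
Heat left for melting: 12591 − 2166.3 = 10424.7 J
Mass melted = 10424.7 / 338.0 = 30.84 g
Ice remaining = 239.9 − 30.84 = 209.06 g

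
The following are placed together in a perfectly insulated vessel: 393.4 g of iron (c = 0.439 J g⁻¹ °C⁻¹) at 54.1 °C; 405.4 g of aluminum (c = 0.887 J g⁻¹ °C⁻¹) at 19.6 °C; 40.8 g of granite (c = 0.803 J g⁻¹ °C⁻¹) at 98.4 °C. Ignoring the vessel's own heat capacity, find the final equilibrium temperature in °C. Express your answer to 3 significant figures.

T_f = 34.7 °C

Σ mᵢcᵢ(T − Tᵢ) = 0  ⇒  T = Σ mᵢcᵢTᵢ / Σ mᵢcᵢ
Σ mᵢcᵢ = 393.4×0.439 + 405.4×0.887 + 40.8×0.803 = 565.0548
Σ mᵢcᵢTᵢ = 172.7026×54.1 + 359.5898×19.6 + 32.7624×98.4 = 19615
T = 19615 / 565.0548 = 34.71 °C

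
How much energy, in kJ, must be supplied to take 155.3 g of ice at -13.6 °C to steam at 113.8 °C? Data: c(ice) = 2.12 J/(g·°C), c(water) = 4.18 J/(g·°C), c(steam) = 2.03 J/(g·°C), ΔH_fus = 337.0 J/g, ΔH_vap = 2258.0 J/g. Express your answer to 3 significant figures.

q1 (heat ice -13.6→0.0 °C): 155.3 × 2.12 × 13.6 = 4478 J
q2 (melt at 0 °C): 155.3 × 337.0 = 52336 J
q3 (heat water 0.0→100.0 °C): 155.3 × 4.18 × 100.0 = 64915 J
q4 (vaporize at 100 °C): 155.3 × 2258.0 = 350667 J
q5 (heat steam 100.0→113.8 °C): 155.3 × 2.03 × 13.8 = 4351 J
Total: 4478 + 52336 + 64915 + 350667 + 4351 = 476747 J = 477 kJ

q = 477 kJ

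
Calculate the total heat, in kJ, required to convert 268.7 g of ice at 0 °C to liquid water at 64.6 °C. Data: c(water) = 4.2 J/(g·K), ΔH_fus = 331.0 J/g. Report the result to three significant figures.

q = 162 kJ

q1 (melt at 0 °C): 268.7 × 331.0 = 88940 J
q2 (heat water 0.0→64.6 °C): 268.7 × 4.2 × 64.6 = 72904 J
Total: 88940 + 72904 = 161844 J = 162 kJ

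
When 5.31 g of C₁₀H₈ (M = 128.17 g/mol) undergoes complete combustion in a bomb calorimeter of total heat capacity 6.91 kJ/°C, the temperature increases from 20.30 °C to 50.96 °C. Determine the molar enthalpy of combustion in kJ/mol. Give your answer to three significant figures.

ΔH = -5110 kJ/mol

ΔT = 50.96 − 20.30 = 30.66 °C
q_cal = C_cal × ΔT = 6.91 × 30.66 = 211.8606 kJ
n = 5.31 / 128.17 = 0.04143 mol
q_rxn = −q_cal = -211.8606 kJ
ΔH = -211.8606 / 0.04143 = -5114 kJ/mol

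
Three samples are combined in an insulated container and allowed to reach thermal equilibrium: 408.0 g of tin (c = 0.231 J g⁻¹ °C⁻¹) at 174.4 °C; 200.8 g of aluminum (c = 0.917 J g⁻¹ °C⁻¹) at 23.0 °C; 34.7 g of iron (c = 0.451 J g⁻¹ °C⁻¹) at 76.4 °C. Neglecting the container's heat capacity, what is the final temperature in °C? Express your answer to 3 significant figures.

Σ mᵢcᵢ(T − Tᵢ) = 0  ⇒  T = Σ mᵢcᵢTᵢ / Σ mᵢcᵢ
Σ mᵢcᵢ = 408.0×0.231 + 200.8×0.917 + 34.7×0.451 = 294.0313
Σ mᵢcᵢTᵢ = 94.248×174.4 + 184.1336×23.0 + 15.6497×76.4 = 21868
T = 21868 / 294.0313 = 74.37 °C

T_f = 74.4 °C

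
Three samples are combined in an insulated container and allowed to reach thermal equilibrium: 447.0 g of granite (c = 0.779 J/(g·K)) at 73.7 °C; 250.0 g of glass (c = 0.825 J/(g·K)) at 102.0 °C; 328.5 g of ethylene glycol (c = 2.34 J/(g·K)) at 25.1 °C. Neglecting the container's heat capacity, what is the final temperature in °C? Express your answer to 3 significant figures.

Σ mᵢcᵢ(T − Tᵢ) = 0  ⇒  T = Σ mᵢcᵢTᵢ / Σ mᵢcᵢ
Σ mᵢcᵢ = 447.0×0.779 + 250.0×0.825 + 328.5×2.34 = 1323.153
Σ mᵢcᵢTᵢ = 348.213×73.7 + 206.25×102.0 + 768.69×25.1 = 65995
T = 65995 / 1323.153 = 49.88 °C

T_f = 49.9 °C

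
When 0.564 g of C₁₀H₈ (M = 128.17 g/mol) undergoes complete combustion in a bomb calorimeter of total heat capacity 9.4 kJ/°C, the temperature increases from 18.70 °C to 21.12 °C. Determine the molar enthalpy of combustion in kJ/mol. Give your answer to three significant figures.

ΔH = -5170 kJ/mol

ΔT = 21.12 − 18.70 = 2.42 °C
q_cal = C_cal × ΔT = 9.4 × 2.42 = 22.748 kJ
n = 0.564 / 128.17 = 0.004400 mol
q_rxn = −q_cal = -22.748 kJ
ΔH = -22.748 / 0.004400 = -5170 kJ/mol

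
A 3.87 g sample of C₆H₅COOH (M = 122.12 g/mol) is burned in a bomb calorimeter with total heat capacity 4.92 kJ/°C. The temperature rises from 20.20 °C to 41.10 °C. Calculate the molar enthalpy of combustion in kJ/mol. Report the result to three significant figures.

ΔH = -3240 kJ/mol

ΔT = 41.10 − 20.20 = 20.90 °C
q_cal = C_cal × ΔT = 4.92 × 20.90 = 102.828 kJ
n = 3.87 / 122.12 = 0.03169 mol
q_rxn = −q_cal = -102.828 kJ
ΔH = -102.828 / 0.03169 = -3244.8 kJ/mol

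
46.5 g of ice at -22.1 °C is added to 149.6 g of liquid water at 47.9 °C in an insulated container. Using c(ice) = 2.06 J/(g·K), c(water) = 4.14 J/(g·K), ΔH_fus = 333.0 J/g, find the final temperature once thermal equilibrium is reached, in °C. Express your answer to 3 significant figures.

Heat to bring ice to 0 °C and melt it: q₁ = 46.5×2.06×22.1 + 46.5×333.0 = 17601 J
Heat the water can supply cooling to 0 °C: 149.6×4.14×47.9 = 29666.6 J > q₁, so all ice melts.
Energy balance: 149.6×4.14×(47.9 − T) = 17601 + 46.5×4.14×(T − 0)
619.344(47.9 − T) = 17601 + 192.51 T
29666.6 − 17601 = 811.854 T
T = 12065.6 / 811.854 = 14.86 °C

T_f = 14.9 °C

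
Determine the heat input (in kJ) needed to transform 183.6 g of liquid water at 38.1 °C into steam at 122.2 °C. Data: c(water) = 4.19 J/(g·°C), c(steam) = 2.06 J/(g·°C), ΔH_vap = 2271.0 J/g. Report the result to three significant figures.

q = 473 kJ

q1 (heat water 38.1→100.0 °C): 183.6 × 4.19 × 61.9 = 47619 J
q2 (vaporize at 100 °C): 183.6 × 2271.0 = 416956 J
q3 (heat steam 100.0→122.2 °C): 183.6 × 2.06 × 22.2 = 8396 J
Total: 47619 + 416956 + 8396 = 472971 J = 473 kJ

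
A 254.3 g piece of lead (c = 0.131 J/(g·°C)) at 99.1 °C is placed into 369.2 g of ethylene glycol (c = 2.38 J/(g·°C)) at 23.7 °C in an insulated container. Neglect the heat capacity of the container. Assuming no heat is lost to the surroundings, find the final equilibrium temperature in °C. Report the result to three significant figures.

T_f = 26.5 °C

Heat lost by lead = heat gained by ethylene glycol.
(254.3)(0.131)(99.1 − T) = (369.2)(2.38)(T − 23.7)
33.3133 (99.1 − T) = 878.696 (T − 23.7)
3301.3 − 33.3133 T = 878.696 T − 20825
24126.3 = 912.0093 T
T = 26.45 °C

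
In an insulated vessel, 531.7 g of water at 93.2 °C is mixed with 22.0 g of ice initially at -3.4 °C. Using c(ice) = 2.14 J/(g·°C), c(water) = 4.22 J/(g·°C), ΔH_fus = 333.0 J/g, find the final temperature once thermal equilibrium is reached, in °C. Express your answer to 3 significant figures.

T_f = 86.3 °C

Heat to bring ice to 0 °C and melt it: q₁ = 22.0×2.14×3.4 + 22.0×333.0 = 7486.1 J
Heat the water can supply cooling to 0 °C: 531.7×4.22×93.2 = 209120 J > q₁, so all ice melts.
Energy balance: 531.7×4.22×(93.2 − T) = 7486.1 + 22.0×4.22×(T − 0)
2243.774(93.2 − T) = 7486.1 + 92.84 T
209120 − 7486.1 = 2336.614 T
T = 201633.9 / 2336.614 = 86.29 °C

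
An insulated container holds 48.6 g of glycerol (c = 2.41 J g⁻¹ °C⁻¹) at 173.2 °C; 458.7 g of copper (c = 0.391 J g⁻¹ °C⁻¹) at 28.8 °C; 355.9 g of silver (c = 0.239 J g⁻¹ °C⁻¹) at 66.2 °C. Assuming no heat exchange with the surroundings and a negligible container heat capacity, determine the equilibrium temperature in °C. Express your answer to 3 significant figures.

Σ mᵢcᵢ(T − Tᵢ) = 0  ⇒  T = Σ mᵢcᵢTᵢ / Σ mᵢcᵢ
Σ mᵢcᵢ = 48.6×2.41 + 458.7×0.391 + 355.9×0.239 = 381.5378
Σ mᵢcᵢTᵢ = 117.126×173.2 + 179.3517×28.8 + 85.0601×66.2 = 31083
T = 31083 / 381.5378 = 81.47 °C

T_f = 81.5 °C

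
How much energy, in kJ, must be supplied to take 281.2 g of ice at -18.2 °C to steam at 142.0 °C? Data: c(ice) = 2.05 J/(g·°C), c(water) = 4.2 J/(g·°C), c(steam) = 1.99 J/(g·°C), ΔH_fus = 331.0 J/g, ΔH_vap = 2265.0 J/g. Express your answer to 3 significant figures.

q = 882 kJ

q1 (heat ice -18.2→0.0 °C): 281.2 × 2.05 × 18.2 = 10492 J
q2 (melt at 0 °C): 281.2 × 331.0 = 93077 J
q3 (heat water 0.0→100.0 °C): 281.2 × 4.2 × 100.0 = 118104 J
q4 (vaporize at 100 °C): 281.2 × 2265.0 = 636918 J
q5 (heat steam 100.0→142.0 °C): 281.2 × 1.99 × 42.0 = 23503 J
Total: 10492 + 93077 + 118104 + 636918 + 23503 = 882094 J = 882 kJ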